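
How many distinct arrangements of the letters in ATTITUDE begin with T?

2520

With the first slot taken by T, it remains to arrange the other 7 letters (ATITUDE).
Those 7 letters have T appearing twice, giving (7)!/(2!) = 2520.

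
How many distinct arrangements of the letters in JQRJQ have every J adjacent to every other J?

Treat the 2 copies of J as a single block. The multiset to arrange is then {JJ, Q, Q, R}, 4 items in all.
That gives (4)!/(2!) = 12 arrangements.

12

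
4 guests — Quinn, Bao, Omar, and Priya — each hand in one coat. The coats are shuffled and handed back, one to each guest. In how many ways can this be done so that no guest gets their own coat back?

9

Let Aᵢ be the assignments in which guest i gets their own coat. We want the size of the complement of A₁∪…∪A_4.
By inclusion–exclusion this is Σ_{j=0}^{4} (−1)^j C(4,j)·(4−j)!.
Computing: 24 − 24 + 12 − 4 + 1 = 9.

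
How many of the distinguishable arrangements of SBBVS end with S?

12

With the last slot taken by S, it remains to arrange the other 4 letters (BBVS).
Those 4 letters have B appearing twice, giving (4)!/(2!) = 12.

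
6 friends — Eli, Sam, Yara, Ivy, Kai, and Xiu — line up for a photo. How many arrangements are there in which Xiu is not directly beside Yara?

Of the 6! = 720 arrangements, those with Xiu and Yara adjacent number 2 × 5! = 240 (treat the pair as a block with 2 internal orders).
So 720 − 240 = 480 arrangements keep them apart.

480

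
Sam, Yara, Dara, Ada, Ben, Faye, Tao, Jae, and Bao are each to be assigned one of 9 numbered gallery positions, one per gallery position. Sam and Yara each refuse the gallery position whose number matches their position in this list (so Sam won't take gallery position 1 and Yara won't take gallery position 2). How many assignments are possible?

Let Aᵢ (for i ∈ {1, 2}) be the placements that put person i in their forbidden gallery position. Any j of these fix j positions, leaving (9−j)! ways to fill the rest, and there are C(2,j) ways to pick which j.
By inclusion–exclusion, the number of valid placements is Σ_{j=0}^{2} (−1)^j C(2,j)·(9−j)!.
Computing: 362880 − 80640 + 5040 = 287280.

287280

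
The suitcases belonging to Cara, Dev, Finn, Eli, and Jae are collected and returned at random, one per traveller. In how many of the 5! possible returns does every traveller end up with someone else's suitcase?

This is the derangement count D_5: permutations of 5 items with no fixed point.
By inclusion–exclusion this is Σ_{j=0}^{5} (−1)^j C(5,j)·(5−j)!.
Computing: 120 − 120 + 60 − 20 + 5 − 1 = 44.

44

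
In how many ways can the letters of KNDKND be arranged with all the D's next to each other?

30

Treat the 2 copies of D as a single block. The multiset to arrange is then {DD, K, K, N, N}, 5 items in all.
That gives (5)!/(2!·2!) = 30 arrangements.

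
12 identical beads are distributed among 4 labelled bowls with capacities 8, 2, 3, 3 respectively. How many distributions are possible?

29

Without the upper bounds there are C(15,3) = 455 ways to split 12 among 4 bowls.
Subtract solutions that violate a single cap (substitute x_i' = x_i − (cap_i+1)): x_1 ≥ 9 gives C(6,3) = 20; x_2 ≥ 3 gives C(12,3) = 220; x_3 ≥ 4 gives C(11,3) = 165; x_4 ≥ 4 gives C(11,3) = 165. Together 570.
Add back pairs where two caps are both exceeded: 1 + 0 + 0 + 56 + 56 + 35 = 148.
Subtract triples: 0 + 0 + 0 + 4 = 4.
By inclusion–exclusion the count is 455 − 570 + 148 − 4 = 29.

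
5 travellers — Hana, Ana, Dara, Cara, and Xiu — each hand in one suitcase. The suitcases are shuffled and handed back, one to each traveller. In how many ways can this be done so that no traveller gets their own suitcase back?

44

Count assignments avoiding every fixed point. For any j of the 5 travellers fixed to their own suitcase, the other 5−j can be arranged in (5−j)! ways.
By inclusion–exclusion this is Σ_{j=0}^{5} (−1)^j C(5,j)·(5−j)!.
Computing: 120 − 120 + 60 − 20 + 5 − 1 = 44.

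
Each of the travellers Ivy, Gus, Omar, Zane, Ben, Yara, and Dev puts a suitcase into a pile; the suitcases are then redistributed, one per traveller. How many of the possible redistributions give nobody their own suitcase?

Let Aᵢ be the assignments in which traveller i gets their own suitcase. We want the size of the complement of A₁∪…∪A_7.
By inclusion–exclusion this is Σ_{j=0}^{7} (−1)^j C(7,j)·(7−j)!.
Computing: 5040 − 5040 + 2520 − 840 + 210 − 42 + 7 − 1 = 1854.

1854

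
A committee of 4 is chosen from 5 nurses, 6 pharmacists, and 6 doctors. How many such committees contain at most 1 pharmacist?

Split by how many pharmacists are chosen (0 through 1).
Sum: C(6,0)·C(11,4) + C(6,1)·C(11,3) = 330 + 990 = 1320.

1320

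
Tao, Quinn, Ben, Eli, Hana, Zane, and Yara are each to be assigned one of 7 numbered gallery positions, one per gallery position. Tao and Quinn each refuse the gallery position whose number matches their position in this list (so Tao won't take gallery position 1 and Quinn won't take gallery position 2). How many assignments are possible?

Let Aᵢ (for i ∈ {1, 2}) be the placements that put person i in their forbidden gallery position. Any j of these fix j positions, leaving (7−j)! ways to fill the rest, and there are C(2,j) ways to pick which j.
By inclusion–exclusion, the number of valid placements is Σ_{j=0}^{2} (−1)^j C(2,j)·(7−j)!.
Computing: 5040 − 1440 + 120 = 3720.

3720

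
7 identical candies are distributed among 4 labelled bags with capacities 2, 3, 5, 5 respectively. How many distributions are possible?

58

Ignoring the caps, the number of non-negative solutions to x_1+…+x_4 = 7 is C(10,3) = 120.
Subtract solutions that violate a single cap (substitute x_i' = x_i − (cap_i+1)): x_1 ≥ 3 gives C(7,3) = 35; x_2 ≥ 4 gives C(6,3) = 20; x_3 ≥ 6 gives C(4,3) = 4; x_4 ≥ 6 gives C(4,3) = 4. Together 63.
Add back pairs where two caps are both exceeded: 1 + 0 + 0 + 0 + 0 + 0 = 1.
By inclusion–exclusion the count is 120 − 63 + 1 = 58.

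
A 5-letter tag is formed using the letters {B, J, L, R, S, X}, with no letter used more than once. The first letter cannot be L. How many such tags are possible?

The first letter has 6−1 = 5 choices (anything except L).
The remaining 4 letters are filled from the other 5 symbols without repetition: 5 × 4 × 3 × 2 = 120.
Total: 5 × 120 = 600.

600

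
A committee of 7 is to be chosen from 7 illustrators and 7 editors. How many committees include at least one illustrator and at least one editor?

3430

Total 7-person selections from all 14: C(14,7) = 3432.
Subtract selections that omit an entire group: no illustrators → C(7,7) = 1; no editors → C(7,7) = 1.
Both groups omitted at once is impossible, so 3432 − 2 = 3430.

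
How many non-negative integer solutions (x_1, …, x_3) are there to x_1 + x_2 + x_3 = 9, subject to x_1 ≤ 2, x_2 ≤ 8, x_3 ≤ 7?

23

By stars and bars, unrestricted non-negative solutions to x_1+…+x_3 = 9 number C(9+2,2) = 55.
Subtract solutions that violate a single cap (substitute x_i' = x_i − (cap_i+1)): x_1 ≥ 3 gives C(8,2) = 28; x_2 ≥ 9 gives C(2,2) = 1; x_3 ≥ 8 gives C(3,2) = 3. Together 32.
No two caps can be exceeded simultaneously, so the pair terms are all 0.
By inclusion–exclusion the count is 55 − 32 + 0 = 23.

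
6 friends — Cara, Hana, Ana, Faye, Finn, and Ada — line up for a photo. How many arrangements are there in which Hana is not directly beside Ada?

480

Of the 6! = 720 arrangements, those with Hana and Ada adjacent number 2 × 5! = 240 (treat the pair as a block with 2 internal orders).
So 720 − 240 = 480 arrangements keep them apart.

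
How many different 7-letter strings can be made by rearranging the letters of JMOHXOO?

840

The 7 letters of JMOHXOO have repeats: O appearing 3 times.
Dividing 7! = 5040 by 3! = 6 for the repeated letters gives 840.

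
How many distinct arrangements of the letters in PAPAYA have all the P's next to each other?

20

Treat the 2 copies of P as a single block. The multiset to arrange is then {PP, A, A, A, Y}, 5 items in all.
That gives (5)!/(3!) = 20 arrangements.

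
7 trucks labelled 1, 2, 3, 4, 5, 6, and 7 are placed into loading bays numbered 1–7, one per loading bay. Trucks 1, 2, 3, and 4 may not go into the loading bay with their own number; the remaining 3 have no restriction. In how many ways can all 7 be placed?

Let Aᵢ (for 1 ≤ i ≤ 4) be the placements that put truck i in its forbidden loading bay. Any j of these fix j positions, leaving (7−j)! ways to fill the rest, and there are C(4,j) ways to pick which j.
By inclusion–exclusion, the number of valid placements is Σ_{j=0}^{4} (−1)^j C(4,j)·(7−j)!.
Computing: 5040 − 2880 + 720 − 96 + 6 = 2790.

2790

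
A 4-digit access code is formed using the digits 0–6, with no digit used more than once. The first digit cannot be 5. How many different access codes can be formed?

The first digit has 7−1 = 6 choices (anything except 5).
The remaining 3 digits are filled from the other 6 symbols without repetition: 6 × 5 × 4 = 120.
Total: 6 × 120 = 720.

720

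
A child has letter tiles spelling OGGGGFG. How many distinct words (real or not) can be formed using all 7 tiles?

42

Letter multiplicities in OGGGGFG: F×1, G×5, O×1.
The number of distinct arrangements is 7!/(5!) = 5040/120 = 42.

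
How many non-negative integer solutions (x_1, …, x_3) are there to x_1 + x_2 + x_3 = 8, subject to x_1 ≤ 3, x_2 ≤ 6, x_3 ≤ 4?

17

Without the upper bounds there are C(10,2) = 45 ways to split 8 among 3 variables.
Subtract solutions that violate a single cap (substitute x_i' = x_i − (cap_i+1)): x_1 ≥ 4 gives C(6,2) = 15; x_2 ≥ 7 gives C(3,2) = 3; x_3 ≥ 5 gives C(5,2) = 10. Together 28.
No two caps can be exceeded simultaneously, so the pair terms are all 0.
By inclusion–exclusion the count is 45 − 28 + 0 = 17.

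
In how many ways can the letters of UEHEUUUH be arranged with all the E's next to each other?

105

Treat the 2 copies of E as a single block. The multiset to arrange is then {EE, H, H, U, U, U, U}, 7 items in all.
That gives (7)!/(4!·2!) = 105 arrangements.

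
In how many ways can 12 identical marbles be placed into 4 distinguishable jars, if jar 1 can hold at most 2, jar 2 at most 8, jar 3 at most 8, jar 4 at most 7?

166

By stars and bars, unrestricted non-negative solutions to x_1+…+x_4 = 12 number C(12+3,3) = 455.
Subtract solutions that violate a single cap (substitute x_i' = x_i − (cap_i+1)): x_1 ≥ 3 gives C(12,3) = 220; x_2 ≥ 9 gives C(6,3) = 20; x_3 ≥ 9 gives C(6,3) = 20; x_4 ≥ 8 gives C(7,3) = 35. Together 295.
Add back pairs where two caps are both exceeded: 1 + 1 + 4 + 0 + 0 + 0 = 6.
By inclusion–exclusion the count is 455 − 295 + 6 = 166.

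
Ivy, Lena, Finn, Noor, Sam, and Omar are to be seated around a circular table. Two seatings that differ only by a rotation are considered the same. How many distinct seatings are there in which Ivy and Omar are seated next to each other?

Glue Ivy and Omar into a block (2 internal orders). Seating 5 units around a circle gives (4)! arrangements.
So 2 × (4)! = 2 × 24 = 48.

48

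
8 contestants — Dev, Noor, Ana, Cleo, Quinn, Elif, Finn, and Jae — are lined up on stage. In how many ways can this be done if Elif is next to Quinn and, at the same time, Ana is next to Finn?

Treat {Elif,Quinn} as one block (2 orders) and {Ana,Finn} as another (2 orders).
That leaves 6 units to arrange: 2 × 2 × 6! = 4 × 720 = 2880.

2880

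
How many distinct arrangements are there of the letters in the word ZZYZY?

10

ZZYZY has 5 letters with Y appearing twice and Z appearing 3 times.
The number of distinct arrangements is 5!/(3!·2!) = 120/12 = 10.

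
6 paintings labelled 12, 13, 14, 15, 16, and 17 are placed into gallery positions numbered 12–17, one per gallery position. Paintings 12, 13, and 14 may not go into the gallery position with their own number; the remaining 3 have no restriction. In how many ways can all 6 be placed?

Let Aᵢ (for i ∈ {12, 13, 14}) be the placements that put painting i in its forbidden gallery position. Any j of these fix j positions, leaving (6−j)! ways to fill the rest, and there are C(3,j) ways to pick which j.
By inclusion–exclusion, the number of valid placements is Σ_{j=0}^{3} (−1)^j C(3,j)·(6−j)!.
Computing: 720 − 360 + 72 − 6 = 426.

426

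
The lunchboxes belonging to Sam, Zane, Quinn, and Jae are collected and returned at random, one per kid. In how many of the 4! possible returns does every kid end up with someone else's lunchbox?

9

Count assignments avoiding every fixed point. For any j of the 4 kids fixed to their own lunchbox, the other 4−j can be arranged in (4−j)! ways.
By inclusion–exclusion this is Σ_{j=0}^{4} (−1)^j C(4,j)·(4−j)!.
Computing: 24 − 24 + 12 − 4 + 1 = 9.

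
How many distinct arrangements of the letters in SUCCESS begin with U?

60

With the first slot taken by U, it remains to arrange the other 6 letters (SCCESS).
Those 6 letters have C appearing twice and S appearing 3 times, giving (6)!/(3!·2!) = 60.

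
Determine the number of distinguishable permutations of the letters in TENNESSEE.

3780

Letter multiplicities in TENNESSEE: E×4, N×2, S×2, T×1.
The number of distinct arrangements is 9!/(4!·2!·2!) = 362880/96 = 3780.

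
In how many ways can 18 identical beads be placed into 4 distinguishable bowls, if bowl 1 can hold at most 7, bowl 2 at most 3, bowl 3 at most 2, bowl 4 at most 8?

10

By stars and bars, unrestricted non-negative solutions to x_1+…+x_4 = 18 number C(18+3,3) = 1330.
Subtract solutions that violate a single cap (substitute x_i' = x_i − (cap_i+1)): x_1 ≥ 8 gives C(13,3) = 286; x_2 ≥ 4 gives C(17,3) = 680; x_3 ≥ 3 gives C(18,3) = 816; x_4 ≥ 9 gives C(12,3) = 220. Together 2002.
Add back pairs where two caps are both exceeded: 84 + 120 + 4 + 364 + 56 + 84 = 712.
Subtract triples: 20 + 0 + 0 + 10 = 30.
By inclusion–exclusion the count is 1330 − 2002 + 712 − 30 = 10.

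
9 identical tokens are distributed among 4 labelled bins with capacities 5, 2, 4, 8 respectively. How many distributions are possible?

Ignoring the caps, the number of non-negative solutions to x_1+…+x_4 = 9 is C(12,3) = 220.
Subtract solutions that violate a single cap (substitute x_i' = x_i − (cap_i+1)): x_1 ≥ 6 gives C(6,3) = 20; x_2 ≥ 3 gives C(9,3) = 84; x_3 ≥ 5 gives C(7,3) = 35; x_4 ≥ 9 gives C(3,3) = 1. Together 140.
Add back pairs where two caps are both exceeded: 1 + 0 + 0 + 4 + 0 + 0 = 5.
By inclusion–exclusion the count is 220 − 140 + 5 = 85.

85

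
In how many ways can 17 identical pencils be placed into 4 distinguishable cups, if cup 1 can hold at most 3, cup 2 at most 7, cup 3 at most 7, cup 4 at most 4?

34

By stars and bars, unrestricted non-negative solutions to x_1+…+x_4 = 17 number C(17+3,3) = 1140.
Subtract solutions that violate a single cap (substitute x_i' = x_i − (cap_i+1)): x_1 ≥ 4 gives C(16,3) = 560; x_2 ≥ 8 gives C(12,3) = 220; x_3 ≥ 8 gives C(12,3) = 220; x_4 ≥ 5 gives C(15,3) = 455. Together 1455.
Add back pairs where two caps are both exceeded: 56 + 56 + 165 + 4 + 35 + 35 = 351.
Subtract triples: 0 + 1 + 1 + 0 = 2.
By inclusion–exclusion the count is 1140 − 1455 + 351 − 2 = 34.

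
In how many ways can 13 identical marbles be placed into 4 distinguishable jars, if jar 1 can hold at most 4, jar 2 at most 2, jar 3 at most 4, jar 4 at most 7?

31

By stars and bars, unrestricted non-negative solutions to x_1+…+x_4 = 13 number C(13+3,3) = 560.
Subtract solutions that violate a single cap (substitute x_i' = x_i − (cap_i+1)): x_1 ≥ 5 gives C(11,3) = 165; x_2 ≥ 3 gives C(13,3) = 286; x_3 ≥ 5 gives C(11,3) = 165; x_4 ≥ 8 gives C(8,3) = 56. Together 672.
Add back pairs where two caps are both exceeded: 56 + 20 + 1 + 56 + 10 + 1 = 144.
Subtract triples: 1 + 0 + 0 + 0 = 1.
By inclusion–exclusion the count is 560 − 672 + 144 − 1 = 31.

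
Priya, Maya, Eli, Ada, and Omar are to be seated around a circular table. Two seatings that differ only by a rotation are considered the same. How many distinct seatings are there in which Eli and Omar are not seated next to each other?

12

All circular seatings of 5 people number (4)! = 24.
Seatings with Eli beside Omar: treat them as a block with 2 internal orders, giving 2 × (3)! = 12.
Subtracting, 24 − 12 = 12.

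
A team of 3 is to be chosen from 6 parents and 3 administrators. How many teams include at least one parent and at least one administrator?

63

Total 3-person selections from all 9: C(9,3) = 84.
Subtract selections that omit an entire group: no parents → C(3,3) = 1; no administrators → C(6,3) = 20.
Both groups omitted at once is impossible, so 84 − 21 = 63.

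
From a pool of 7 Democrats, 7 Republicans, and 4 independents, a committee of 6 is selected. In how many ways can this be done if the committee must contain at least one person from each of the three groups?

Unrestricted: C(18,6) = 18564 ways to pick any 6 of the 18.
Selections missing a whole group: no Democrats → C(11,6) = 462; no Republicans → C(11,6) = 462; no independents → C(14,6) = 3003.
Add back selections omitting two groups (i.e. drawn from a single group): C(7,6) + C(7,6) + C(4,6) = 14.
By inclusion–exclusion: 18564 − 3927 + 14 = 14651.

14651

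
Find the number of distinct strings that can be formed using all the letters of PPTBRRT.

630

PPTBRRT has 7 letters with P appearing twice, R appearing twice, and T appearing twice.
The number of distinct arrangements is 7!/(2!·2!·2!) = 5040/8 = 630.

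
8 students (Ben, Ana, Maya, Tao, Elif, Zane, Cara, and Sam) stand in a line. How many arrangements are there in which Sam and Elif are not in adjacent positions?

There are 8! = 40320 arrangements in all. If Sam and Elif are adjacent, merging them into one block gives 2·(7)! = 10080 arrangements.
Complementary counting: 40320 − 10080 = 30240.

30240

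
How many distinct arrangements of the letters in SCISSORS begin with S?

With the first slot taken by S, it remains to arrange the other 7 letters (CISSORS).
Those 7 letters have S appearing 3 times, giving (7)!/(3!) = 840.

840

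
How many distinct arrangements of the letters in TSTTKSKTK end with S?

Fix S in the last position and arrange the remaining 8 letters.
Those 8 letters have K appearing 3 times and T appearing 4 times, giving (8)!/(4!·3!) = 280.

280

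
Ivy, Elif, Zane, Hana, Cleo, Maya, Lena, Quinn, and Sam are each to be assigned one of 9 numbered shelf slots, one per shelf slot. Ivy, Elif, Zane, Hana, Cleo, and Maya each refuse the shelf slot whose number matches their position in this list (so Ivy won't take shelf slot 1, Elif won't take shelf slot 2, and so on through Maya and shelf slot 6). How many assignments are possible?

Let Aᵢ (for 1 ≤ i ≤ 6) be the placements that put person i in their forbidden shelf slot. Any j of these fix j positions, leaving (9−j)! ways to fill the rest, and there are C(6,j) ways to pick which j.
By inclusion–exclusion, the number of valid placements is Σ_{j=0}^{6} (−1)^j C(6,j)·(9−j)!.
Computing: 362880 − 241920 + 75600 − 14400 + 1800 − 144 + 6 = 183822.

183822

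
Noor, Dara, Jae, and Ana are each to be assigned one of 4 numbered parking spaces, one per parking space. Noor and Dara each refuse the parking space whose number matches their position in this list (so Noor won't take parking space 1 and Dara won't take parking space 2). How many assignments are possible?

14

Let Aᵢ (for i ∈ {1, 2}) be the placements that put person i in their forbidden parking space. Any j of these fix j positions, leaving (4−j)! ways to fill the rest, and there are C(2,j) ways to pick which j.
By inclusion–exclusion, the number of valid placements is Σ_{j=0}^{2} (−1)^j C(2,j)·(4−j)!.
Computing: 24 − 12 + 2 = 14.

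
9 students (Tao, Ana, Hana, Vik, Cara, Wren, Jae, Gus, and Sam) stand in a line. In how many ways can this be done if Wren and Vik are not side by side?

Of the 9! = 362880 arrangements, those with Wren and Vik adjacent number 2 × 8! = 80640 (treat the pair as a block with 2 internal orders).
Complementary counting: 362880 − 80640 = 282240.

282240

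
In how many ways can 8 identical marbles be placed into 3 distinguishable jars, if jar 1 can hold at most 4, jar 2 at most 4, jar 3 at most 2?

Without the upper bounds there are C(10,2) = 45 ways to split 8 among 3 jars.
Subtract solutions that violate a single cap (substitute x_i' = x_i − (cap_i+1)): x_1 ≥ 5 gives C(5,2) = 10; x_2 ≥ 5 gives C(5,2) = 10; x_3 ≥ 3 gives C(7,2) = 21. Together 41.
Add back pairs where two caps are both exceeded: 0 + 1 + 1 = 2.
By inclusion–exclusion the count is 45 − 41 + 2 = 6.

6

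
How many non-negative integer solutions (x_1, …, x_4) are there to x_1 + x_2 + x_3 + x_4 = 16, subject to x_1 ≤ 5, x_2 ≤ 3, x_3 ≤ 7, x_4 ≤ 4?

20

Ignoring the caps, the number of non-negative solutions to x_1+…+x_4 = 16 is C(19,3) = 969.
Subtract solutions that violate a single cap (substitute x_i' = x_i − (cap_i+1)): x_1 ≥ 6 gives C(13,3) = 286; x_2 ≥ 4 gives C(15,3) = 455; x_3 ≥ 8 gives C(11,3) = 165; x_4 ≥ 5 gives C(14,3) = 364. Together 1270.
Add back pairs where two caps are both exceeded: 84 + 10 + 56 + 35 + 120 + 20 = 325.
Subtract triples: 0 + 4 + 0 + 0 = 4.
By inclusion–exclusion the count is 969 − 1270 + 325 − 4 = 20.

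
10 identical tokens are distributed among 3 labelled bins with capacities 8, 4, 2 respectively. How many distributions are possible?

12

Without the upper bounds there are C(12,2) = 66 ways to split 10 among 3 bins.
Subtract solutions that violate a single cap (substitute x_i' = x_i − (cap_i+1)): x_1 ≥ 9 gives C(3,2) = 3; x_2 ≥ 5 gives C(7,2) = 21; x_3 ≥ 3 gives C(9,2) = 36. Together 60.
Add back pairs where two caps are both exceeded: 0 + 0 + 6 = 6.
By inclusion–exclusion the count is 66 − 60 + 6 = 12.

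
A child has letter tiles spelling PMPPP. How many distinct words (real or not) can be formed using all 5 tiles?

Letter multiplicities in PMPPP: M×1, P×4.
So there are 5! / (4!) = 5 distinguishable arrangements.

5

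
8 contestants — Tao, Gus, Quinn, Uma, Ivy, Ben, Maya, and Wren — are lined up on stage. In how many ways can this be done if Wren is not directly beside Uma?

30240

Of the 8! = 40320 arrangements, those with Wren and Uma adjacent number 2 × 7! = 10080 (treat the pair as a block with 2 internal orders).
So 40320 − 10080 = 30240 arrangements keep them apart.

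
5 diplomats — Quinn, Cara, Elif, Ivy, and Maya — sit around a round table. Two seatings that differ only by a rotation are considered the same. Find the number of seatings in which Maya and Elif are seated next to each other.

Treat {Maya, Elif} as one unit (2 internal orders) and seat the resulting 4 units around the table: (3)! circular arrangements.
So 2 × (3)! = 2 × 6 = 12.

12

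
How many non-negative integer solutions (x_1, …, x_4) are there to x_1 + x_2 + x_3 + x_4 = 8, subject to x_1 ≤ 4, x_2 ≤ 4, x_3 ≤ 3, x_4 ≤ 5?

80

Without the upper bounds there are C(11,3) = 165 ways to split 8 among 4 variables.
Subtract solutions that violate a single cap (substitute x_i' = x_i − (cap_i+1)): x_1 ≥ 5 gives C(6,3) = 20; x_2 ≥ 5 gives C(6,3) = 20; x_3 ≥ 4 gives C(7,3) = 35; x_4 ≥ 6 gives C(5,3) = 10. Together 85.
No two caps can be exceeded simultaneously, so the pair terms are all 0.
By inclusion–exclusion the count is 165 − 85 + 0 = 80.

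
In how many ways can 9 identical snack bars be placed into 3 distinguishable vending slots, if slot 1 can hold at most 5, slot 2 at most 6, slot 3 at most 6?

33

Ignoring the caps, the number of non-negative solutions to x_1+…+x_3 = 9 is C(11,2) = 55.
Subtract solutions that violate a single cap (substitute x_i' = x_i − (cap_i+1)): x_1 ≥ 6 gives C(5,2) = 10; x_2 ≥ 7 gives C(4,2) = 6; x_3 ≥ 7 gives C(4,2) = 6. Together 22.
No two caps can be exceeded simultaneously, so the pair terms are all 0.
By inclusion–exclusion the count is 55 − 22 + 0 = 33.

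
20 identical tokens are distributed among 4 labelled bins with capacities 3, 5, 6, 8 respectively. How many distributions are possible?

Without the upper bounds there are C(23,3) = 1771 ways to split 20 among 4 bins.
Subtract solutions that violate a single cap (substitute x_i' = x_i − (cap_i+1)): x_1 ≥ 4 gives C(19,3) = 969; x_2 ≥ 6 gives C(17,3) = 680; x_3 ≥ 7 gives C(16,3) = 560; x_4 ≥ 9 gives C(14,3) = 364. Together 2573.
Add back pairs where two caps are both exceeded: 286 + 220 + 120 + 120 + 56 + 35 = 837.
Subtract triples: 20 + 4 + 1 + 0 = 25.
By inclusion–exclusion the count is 1771 − 2573 + 837 − 25 = 10.

10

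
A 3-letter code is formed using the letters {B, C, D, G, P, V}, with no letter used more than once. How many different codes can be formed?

Choose and order 3 of the 6 symbols: the first letter has 6 options, the next 5, then 4.
6 × 5 × 4 = 120.

120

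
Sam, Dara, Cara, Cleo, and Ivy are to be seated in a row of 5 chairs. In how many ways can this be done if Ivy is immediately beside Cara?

Glue Ivy and Cara into one block (2 internal orders), leaving 4 units to arrange in a row.
So the count is 2·(4)! = 48.

48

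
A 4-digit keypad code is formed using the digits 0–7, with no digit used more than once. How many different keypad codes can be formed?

1680

Choose and order 4 of the 8 symbols: the first digit has 8 options, the next 7, then 6, 5.
That product is 8 × 7 × 6 × 5 = 1680.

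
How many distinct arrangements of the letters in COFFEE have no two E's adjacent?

120

Total arrangements of COFFEE: 6!/(2!·2!) = 180.
Arrangements with the E's together: treat EE as one letter, giving (5)!/(2!) = 60.
Hence 180 − 60 = 120.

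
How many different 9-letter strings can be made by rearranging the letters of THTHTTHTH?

126

Letter multiplicities in THTHTTHTH: H×4, T×5.
The number of distinct arrangements is 9!/(5!·4!) = 362880/2880 = 126.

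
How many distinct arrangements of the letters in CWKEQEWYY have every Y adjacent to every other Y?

10080

Treat the 2 copies of Y as a single block. The multiset to arrange is then {YY, C, E, E, K, Q, W, W}, 8 items in all.
That gives (8)!/(2!·2!) = 10080 arrangements.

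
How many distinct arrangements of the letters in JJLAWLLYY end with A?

Fix A in the last position and arrange the remaining 8 letters.
Those 8 letters have J appearing twice, L appearing 3 times, and Y appearing twice, giving (8)!/(3!·2!·2!) = 1680.

1680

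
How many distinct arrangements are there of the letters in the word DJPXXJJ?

420

DJPXXJJ has 7 letters with J appearing 3 times and X appearing twice.
The number of distinct arrangements is 7!/(3!·2!) = 5040/12 = 420.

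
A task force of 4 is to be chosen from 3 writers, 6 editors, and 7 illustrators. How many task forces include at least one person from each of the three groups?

Total 4-person selections from all 16: C(16,4) = 1820.
Selections missing a whole group: no writers → C(13,4) = 715; no editors → C(10,4) = 210; no illustrators → C(9,4) = 126.
Add back selections omitting two groups (i.e. drawn from a single group): C(3,4) + C(6,4) + C(7,4) = 50.
By inclusion–exclusion: 1820 − 1051 + 50 = 819.

819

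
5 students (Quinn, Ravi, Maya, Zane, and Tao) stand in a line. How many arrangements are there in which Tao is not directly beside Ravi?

Of the 5! = 120 arrangements, those with Tao and Ravi adjacent number 2 × 4! = 48 (treat the pair as a block with 2 internal orders).
Complementary counting: 120 − 48 = 72.

72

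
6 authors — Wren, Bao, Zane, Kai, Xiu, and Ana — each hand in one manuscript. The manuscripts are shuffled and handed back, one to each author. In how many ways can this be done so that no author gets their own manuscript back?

265

Count assignments avoiding every fixed point. For any j of the 6 authors fixed to their own manuscript, the other 6−j can be arranged in (6−j)! ways.
By inclusion–exclusion this is Σ_{j=0}^{6} (−1)^j C(6,j)·(6−j)!.
Computing: 720 − 720 + 360 − 120 + 30 − 6 + 1 = 265.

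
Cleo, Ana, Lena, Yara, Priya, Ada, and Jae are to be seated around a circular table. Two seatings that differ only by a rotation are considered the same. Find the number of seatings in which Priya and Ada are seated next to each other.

240

Glue Priya and Ada into a block (2 internal orders). Seating 6 units around a circle gives (5)! arrangements.
So 2 × (5)! = 2 × 120 = 240.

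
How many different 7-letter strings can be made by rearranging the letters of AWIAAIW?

The 7 letters of AWIAAIW have repeats: A appearing 3 times, I appearing twice, and W appearing twice.
The number of distinct arrangements is 7!/(3!·2!·2!) = 5040/24 = 210.

210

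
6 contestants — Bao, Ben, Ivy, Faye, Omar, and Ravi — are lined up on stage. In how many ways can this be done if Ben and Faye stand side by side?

240

Place the 4 others and the Ben-Faye pair as 5 objects in a line; the pair has 2 internal arrangements.
That gives 2 × 5! = 2 × 120 = 240.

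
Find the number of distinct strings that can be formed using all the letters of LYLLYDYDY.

Letter multiplicities in LYLLYDYDY: D×2, L×3, Y×4.
So there are 9! / (4!·3!·2!) = 1260 distinguishable arrangements.

1260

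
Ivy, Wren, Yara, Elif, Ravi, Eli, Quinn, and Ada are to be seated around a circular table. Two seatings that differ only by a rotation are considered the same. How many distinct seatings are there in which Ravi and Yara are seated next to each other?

1440

Glue Ravi and Yara into a block (2 internal orders). Seating 7 units around a circle gives (6)! arrangements.
So 2 × (6)! = 2 × 720 = 1440.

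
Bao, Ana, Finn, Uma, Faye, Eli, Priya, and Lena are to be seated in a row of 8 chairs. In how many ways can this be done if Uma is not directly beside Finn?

30240

Of the 8! = 40320 arrangements, those with Uma and Finn adjacent number 2 × 7! = 10080 (treat the pair as a block with 2 internal orders).
So 40320 − 10080 = 30240 arrangements keep them apart.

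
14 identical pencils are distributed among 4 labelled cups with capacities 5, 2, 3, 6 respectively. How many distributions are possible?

Without the upper bounds there are C(17,3) = 680 ways to split 14 among 4 cups.
Subtract solutions that violate a single cap (substitute x_i' = x_i − (cap_i+1)): x_1 ≥ 6 gives C(11,3) = 165; x_2 ≥ 3 gives C(14,3) = 364; x_3 ≥ 4 gives C(13,3) = 286; x_4 ≥ 7 gives C(10,3) = 120. Together 935.
Add back pairs where two caps are both exceeded: 56 + 35 + 4 + 120 + 35 + 20 = 270.
Subtract triples: 4 + 0 + 0 + 1 = 5.
By inclusion–exclusion the count is 680 − 935 + 270 − 5 = 10.

10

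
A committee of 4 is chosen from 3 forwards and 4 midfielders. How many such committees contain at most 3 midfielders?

34

Split by how many midfielders are chosen (0 through 3).
Sum: C(4,0)·C(3,4) + C(4,1)·C(3,3) + C(4,2)·C(3,2) + C(4,3)·C(3,1) = 0 + 4 + 18 + 12 = 34.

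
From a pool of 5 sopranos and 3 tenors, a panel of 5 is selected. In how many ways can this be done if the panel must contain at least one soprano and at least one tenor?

55

Unrestricted: C(8,5) = 56 ways to pick any 5 of the 8.
Selections missing a whole group: no sopranos → C(3,5) = 0; no tenors → C(5,5) = 1.
Both groups omitted at once is impossible, so 56 − 1 = 55.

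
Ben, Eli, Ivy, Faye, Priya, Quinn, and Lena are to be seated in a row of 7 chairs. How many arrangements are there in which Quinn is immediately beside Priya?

1440

Glue Quinn and Priya into one block (2 internal orders), leaving 6 units to arrange in a row.
That gives 2 × 6! = 2 × 720 = 1440.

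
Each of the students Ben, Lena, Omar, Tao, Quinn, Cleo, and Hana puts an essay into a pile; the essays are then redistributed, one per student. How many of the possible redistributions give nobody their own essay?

Let Aᵢ be the assignments in which student i gets their own essay. We want the size of the complement of A₁∪…∪A_7.
By inclusion–exclusion this is Σ_{j=0}^{7} (−1)^j C(7,j)·(7−j)!.
Computing: 5040 − 5040 + 2520 − 840 + 210 − 42 + 7 − 1 = 1854.

1854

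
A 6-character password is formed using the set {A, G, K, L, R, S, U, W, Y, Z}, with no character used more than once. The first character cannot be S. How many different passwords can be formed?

136080

The first character has 10−1 = 9 choices (anything except S).
The remaining 5 characters are filled from the other 9 symbols without repetition: 9 × 8 × 7 × 6 × 5 = 15120.
Total: 9 × 15120 = 136080.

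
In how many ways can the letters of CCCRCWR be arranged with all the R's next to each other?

Treat the 2 copies of R as a single block. The multiset to arrange is then {RR, C, C, C, C, W}, 6 items in all.
That gives (6)!/(4!) = 30 arrangements.

30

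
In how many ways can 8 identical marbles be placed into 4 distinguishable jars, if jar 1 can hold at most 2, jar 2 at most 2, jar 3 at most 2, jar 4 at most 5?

17

Without the upper bounds there are C(11,3) = 165 ways to split 8 among 4 jars.
Subtract solutions that violate a single cap (substitute x_i' = x_i − (cap_i+1)): x_1 ≥ 3 gives C(8,3) = 56; x_2 ≥ 3 gives C(8,3) = 56; x_3 ≥ 3 gives C(8,3) = 56; x_4 ≥ 6 gives C(5,3) = 10. Together 178.
Add back pairs where two caps are both exceeded: 10 + 10 + 0 + 10 + 0 + 0 = 30.
By inclusion–exclusion the count is 165 − 178 + 30 = 17.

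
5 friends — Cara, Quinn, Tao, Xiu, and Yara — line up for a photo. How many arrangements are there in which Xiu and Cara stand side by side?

Treat {Xiu, Cara} as a single unit. There are 4 units to order, and the pair itself can be ordered 2 ways.
So the count is 2·(4)! = 48.

48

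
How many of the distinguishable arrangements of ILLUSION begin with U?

1260

Fix U in the first position and arrange the remaining 7 letters.
Those 7 letters have I appearing twice and L appearing twice, giving (7)!/(2!·2!) = 1260.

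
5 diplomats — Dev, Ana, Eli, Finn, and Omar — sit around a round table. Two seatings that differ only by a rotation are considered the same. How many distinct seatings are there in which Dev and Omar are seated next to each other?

12

Glue Dev and Omar into a block (2 internal orders). Seating 4 units around a circle gives (3)! arrangements.
So 2 × (3)! = 2 × 6 = 12.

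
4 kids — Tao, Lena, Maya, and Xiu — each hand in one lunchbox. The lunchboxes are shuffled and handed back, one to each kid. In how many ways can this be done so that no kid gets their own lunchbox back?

9

This is the derangement count D_4: permutations of 4 items with no fixed point.
By inclusion–exclusion this is Σ_{j=0}^{4} (−1)^j C(4,j)·(4−j)!.
Computing: 24 − 24 + 12 − 4 + 1 = 9.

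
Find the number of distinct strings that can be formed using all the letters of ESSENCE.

420

The 7 letters of ESSENCE have repeats: E appearing 3 times and S appearing twice.
So there are 7! / (3!·2!) = 420 distinguishable arrangements.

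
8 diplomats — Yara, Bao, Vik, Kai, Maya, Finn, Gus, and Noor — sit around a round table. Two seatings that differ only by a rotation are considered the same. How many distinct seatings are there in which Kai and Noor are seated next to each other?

1440

Glue Kai and Noor into a block (2 internal orders). Seating 7 units around a circle gives (6)! arrangements.
So 2 × (6)! = 2 × 720 = 1440.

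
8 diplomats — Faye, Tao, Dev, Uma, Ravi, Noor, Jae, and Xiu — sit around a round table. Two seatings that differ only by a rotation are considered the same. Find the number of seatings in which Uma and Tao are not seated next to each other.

3600

All circular seatings of 8 people number (7)! = 5040.
Seatings with Uma beside Tao: treat them as a block with 2 internal orders, giving 2 × (6)! = 1440.
Subtracting, 5040 − 1440 = 3600.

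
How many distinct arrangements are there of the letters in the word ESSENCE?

420

Letter multiplicities in ESSENCE: C×1, E×3, N×1, S×2.
The number of distinct arrangements is 7!/(3!·2!) = 5040/12 = 420.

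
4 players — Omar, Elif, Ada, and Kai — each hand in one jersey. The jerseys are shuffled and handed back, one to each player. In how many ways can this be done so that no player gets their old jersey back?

Count assignments avoiding every fixed point. For any j of the 4 players fixed to their old jersey, the other 4−j can be arranged in (4−j)! ways.
By inclusion–exclusion this is Σ_{j=0}^{4} (−1)^j C(4,j)·(4−j)!.
Computing: 24 − 24 + 12 − 4 + 1 = 9.

9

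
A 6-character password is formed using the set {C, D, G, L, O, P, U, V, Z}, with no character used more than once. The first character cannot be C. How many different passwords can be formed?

53760

The first character has 9−1 = 8 choices (anything except C).
The remaining 5 characters are filled from the other 8 symbols without repetition: 8 × 7 × 6 × 5 × 4 = 6720.
Total: 8 × 6720 = 53760.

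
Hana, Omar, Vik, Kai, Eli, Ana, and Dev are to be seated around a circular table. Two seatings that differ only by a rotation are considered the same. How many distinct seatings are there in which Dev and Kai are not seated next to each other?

480

Without the restriction there are (6)! = 720 seatings.
Those with Dev next to Kai: fuse the pair into one unit and seat 6 units around a circle — 2·(5)! = 240.
Subtracting, 720 − 240 = 480.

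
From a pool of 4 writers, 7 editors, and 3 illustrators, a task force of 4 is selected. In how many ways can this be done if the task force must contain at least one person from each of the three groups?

Total 4-person selections from all 14: C(14,4) = 1001.
Subtract selections that omit an entire group: no writers → C(10,4) = 210; no editors → C(7,4) = 35; no illustrators → C(11,4) = 330.
Add back selections omitting two groups (i.e. drawn from a single group): C(4,4) + C(7,4) + C(3,4) = 36.
By inclusion–exclusion: 1001 − 575 + 36 = 462.

462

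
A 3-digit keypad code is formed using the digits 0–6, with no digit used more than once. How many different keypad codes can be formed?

Choose and order 3 of the 7 symbols: the first digit has 7 options, the next 6, then 5.
That product is 7 × 6 × 5 = 210.

210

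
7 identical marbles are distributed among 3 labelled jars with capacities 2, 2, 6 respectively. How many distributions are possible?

Ignoring the caps, the number of non-negative solutions to x_1+…+x_3 = 7 is C(9,2) = 36.
Subtract solutions that violate a single cap (substitute x_i' = x_i − (cap_i+1)): x_1 ≥ 3 gives C(6,2) = 15; x_2 ≥ 3 gives C(6,2) = 15; x_3 ≥ 7 gives C(2,2) = 1. Together 31.
Add back pairs where two caps are both exceeded: 3 + 0 + 0 = 3.
By inclusion–exclusion the count is 36 − 31 + 3 = 8.

8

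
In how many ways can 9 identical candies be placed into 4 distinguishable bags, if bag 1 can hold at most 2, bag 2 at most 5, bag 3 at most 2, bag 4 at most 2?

Without the upper bounds there are C(12,3) = 220 ways to split 9 among 4 bags.
Subtract solutions that violate a single cap (substitute x_i' = x_i − (cap_i+1)): x_1 ≥ 3 gives C(9,3) = 84; x_2 ≥ 6 gives C(6,3) = 20; x_3 ≥ 3 gives C(9,3) = 84; x_4 ≥ 3 gives C(9,3) = 84. Together 272.
Add back pairs where two caps are both exceeded: 1 + 20 + 20 + 1 + 1 + 20 = 63.
Subtract triples: 0 + 0 + 1 + 0 = 1.
By inclusion–exclusion the count is 220 − 272 + 63 − 1 = 10.

10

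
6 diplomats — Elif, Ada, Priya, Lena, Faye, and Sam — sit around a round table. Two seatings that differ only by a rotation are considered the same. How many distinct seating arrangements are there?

120

Fix one person's seat to break rotational symmetry; the remaining 5 people can be arranged in (5)! = 120 ways.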